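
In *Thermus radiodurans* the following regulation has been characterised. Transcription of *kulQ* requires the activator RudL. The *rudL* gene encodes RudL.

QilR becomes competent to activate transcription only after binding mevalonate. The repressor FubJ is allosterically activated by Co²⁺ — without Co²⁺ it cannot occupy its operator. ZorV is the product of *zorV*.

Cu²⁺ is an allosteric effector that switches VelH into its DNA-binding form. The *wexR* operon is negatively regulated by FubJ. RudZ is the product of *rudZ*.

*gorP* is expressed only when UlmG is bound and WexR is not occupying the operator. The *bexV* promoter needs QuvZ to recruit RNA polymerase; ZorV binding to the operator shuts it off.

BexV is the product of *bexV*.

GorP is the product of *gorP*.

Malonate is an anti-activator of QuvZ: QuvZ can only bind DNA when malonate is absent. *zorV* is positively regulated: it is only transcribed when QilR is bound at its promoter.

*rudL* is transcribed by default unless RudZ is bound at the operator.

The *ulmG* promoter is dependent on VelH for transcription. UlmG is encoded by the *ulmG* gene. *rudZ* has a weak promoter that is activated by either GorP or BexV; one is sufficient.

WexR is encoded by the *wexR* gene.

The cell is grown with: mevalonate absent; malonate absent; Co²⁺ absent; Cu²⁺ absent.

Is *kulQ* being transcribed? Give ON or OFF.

Cu²⁺ is absent, so VelH is inactive.
Required activator VelH is absent, so *ulmG* is not transcribed.
So UlmG is not produced.
Co²⁺ is absent, so FubJ is inactive.
With no repressor bound, *wexR* is transcribed.
So WexR is produced and active.
With repressor WexR bound, *gorP* is not transcribed.
So GorP is not produced.
Mevalonate is absent, so QilR is inactive.
Required activator QilR is absent, so *zorV* is not transcribed.
So ZorV is not produced.
Malonate is absent, so QuvZ is active.
No repressor is bound and QuvZ is active, so *bexV* is transcribed.
So BexV is produced and active.
Activator BexV is present, so *rudZ* is transcribed.
So RudZ is produced and active.
With repressor RudZ bound, *rudL* is not transcribed.
So RudL is not produced.
Required activator RudL is absent, so *kulQ* is not transcribed.

OFF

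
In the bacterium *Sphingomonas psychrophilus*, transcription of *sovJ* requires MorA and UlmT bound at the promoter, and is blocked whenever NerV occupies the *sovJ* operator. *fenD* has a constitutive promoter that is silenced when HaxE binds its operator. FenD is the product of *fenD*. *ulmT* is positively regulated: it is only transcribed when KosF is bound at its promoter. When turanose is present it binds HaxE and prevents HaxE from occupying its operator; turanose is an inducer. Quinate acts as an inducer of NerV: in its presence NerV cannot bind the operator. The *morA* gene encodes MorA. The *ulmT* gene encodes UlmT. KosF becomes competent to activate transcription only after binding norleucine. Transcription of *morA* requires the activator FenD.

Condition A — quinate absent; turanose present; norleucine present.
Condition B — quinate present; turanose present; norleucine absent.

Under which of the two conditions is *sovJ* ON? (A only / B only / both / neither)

neither

Condition A:
Quinate is absent, so NerV is active.
Turanose is present, so HaxE is inactive.
With no repressor bound, *fenD* is transcribed.
So FenD is produced and active.
No repressor is bound and FenD is active, so *morA* is transcribed.
So MorA is produced and active.
Norleucine is present, so KosF is active.
No repressor is bound and KosF is active, so *ulmT* is transcribed.
So UlmT is produced and active.
With repressor NerV bound, *sovJ* is not transcribed.
→ *sovJ* is OFF in A.
Condition B:
Quinate is present, so NerV is inactive.
Turanose is present, so HaxE is inactive.
With no repressor bound, *fenD* is transcribed.
So FenD is produced and active.
No repressor is bound and FenD is active, so *morA* is transcribed.
So MorA is produced and active.
Norleucine is absent, so KosF is inactive.
Required activator KosF is absent, so *ulmT* is not transcribed.
So UlmT is not produced.
Required activator UlmT is absent, so *sovJ* is not transcribed.
→ *sovJ* is OFF in B.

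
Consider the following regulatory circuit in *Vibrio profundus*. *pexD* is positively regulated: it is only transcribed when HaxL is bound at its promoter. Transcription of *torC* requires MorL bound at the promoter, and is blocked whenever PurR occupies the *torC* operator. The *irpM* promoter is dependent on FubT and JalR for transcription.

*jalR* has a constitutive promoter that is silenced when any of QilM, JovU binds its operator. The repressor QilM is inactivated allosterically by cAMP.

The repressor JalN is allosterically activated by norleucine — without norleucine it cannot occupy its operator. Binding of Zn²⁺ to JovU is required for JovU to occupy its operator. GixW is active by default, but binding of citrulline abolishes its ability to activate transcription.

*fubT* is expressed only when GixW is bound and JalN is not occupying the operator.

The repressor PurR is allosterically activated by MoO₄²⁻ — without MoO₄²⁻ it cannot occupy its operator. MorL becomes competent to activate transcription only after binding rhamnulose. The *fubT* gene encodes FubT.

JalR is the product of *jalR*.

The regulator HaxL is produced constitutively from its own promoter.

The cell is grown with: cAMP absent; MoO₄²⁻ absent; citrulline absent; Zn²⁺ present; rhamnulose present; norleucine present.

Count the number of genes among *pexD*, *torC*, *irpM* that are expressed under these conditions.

HaxL is produced constitutively and is active.
No repressor is bound and HaxL is active, so *pexD* is transcribed.
→ *pexD* is ON.
MoO₄²⁻ is absent, so PurR is inactive.
Rhamnulose is present, so MorL is active.
No repressor is bound and MorL is active, so *torC* is transcribed.
→ *torC* is ON.
Citrulline is absent, so GixW is active.
Norleucine is present, so JalN is active.
With repressor JalN bound, *fubT* is not transcribed.
So FubT is not produced.
cAMP is absent, so QilM is active.
Zn²⁺ is present, so JovU is active.
With repressor QilM bound, *jalR* is not transcribed.
So JalR is not produced.
Required activator FubT is absent, so *irpM* is not transcribed.
→ *irpM* is OFF.
2 of the 3 genes are transcribed.

2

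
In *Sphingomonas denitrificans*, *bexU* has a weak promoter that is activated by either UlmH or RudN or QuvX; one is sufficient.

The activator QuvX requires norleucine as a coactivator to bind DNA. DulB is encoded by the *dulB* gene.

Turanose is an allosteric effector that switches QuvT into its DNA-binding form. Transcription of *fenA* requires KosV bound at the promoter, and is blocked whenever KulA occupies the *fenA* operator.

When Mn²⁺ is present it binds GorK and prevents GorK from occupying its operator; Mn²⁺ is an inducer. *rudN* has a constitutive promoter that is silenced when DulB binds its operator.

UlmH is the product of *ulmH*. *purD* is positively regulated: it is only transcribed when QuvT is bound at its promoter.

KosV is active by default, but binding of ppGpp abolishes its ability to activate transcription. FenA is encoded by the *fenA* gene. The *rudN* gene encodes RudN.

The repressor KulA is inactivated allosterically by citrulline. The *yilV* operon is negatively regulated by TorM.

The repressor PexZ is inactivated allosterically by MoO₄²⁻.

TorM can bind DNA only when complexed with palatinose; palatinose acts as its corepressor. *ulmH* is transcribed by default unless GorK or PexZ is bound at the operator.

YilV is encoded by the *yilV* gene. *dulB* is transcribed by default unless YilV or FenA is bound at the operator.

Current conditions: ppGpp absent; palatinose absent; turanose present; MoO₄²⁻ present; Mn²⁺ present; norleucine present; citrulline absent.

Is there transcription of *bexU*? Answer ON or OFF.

Mn²⁺ is present, so GorK is inactive.
MoO₄²⁻ is present, so PexZ is inactive.
With no repressor bound, *ulmH* is transcribed.
So UlmH is produced and active.
Palatinose is absent, so TorM is inactive.
With no repressor bound, *yilV* is transcribed.
So YilV is produced and active.
Citrulline is absent, so KulA is active.
ppGpp is absent, so KosV is active.
With repressor KulA bound, *fenA* is not transcribed.
So FenA is not produced.
With repressor YilV bound, *dulB* is not transcribed.
So DulB is not produced.
With no repressor bound, *rudN* is transcribed.
So RudN is produced and active.
Norleucine is present, so QuvX is active.
Activator UlmH is present, so *bexU* is transcribed.

ON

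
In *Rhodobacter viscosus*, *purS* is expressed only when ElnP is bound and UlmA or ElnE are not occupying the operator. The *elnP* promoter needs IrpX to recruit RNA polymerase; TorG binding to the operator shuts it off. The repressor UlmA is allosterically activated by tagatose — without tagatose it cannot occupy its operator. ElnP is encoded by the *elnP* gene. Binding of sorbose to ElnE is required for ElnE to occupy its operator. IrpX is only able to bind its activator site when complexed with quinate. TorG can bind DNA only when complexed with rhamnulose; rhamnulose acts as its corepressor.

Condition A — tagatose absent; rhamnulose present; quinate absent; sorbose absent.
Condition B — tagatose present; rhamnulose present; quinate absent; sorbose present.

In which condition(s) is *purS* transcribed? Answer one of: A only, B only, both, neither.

neither

Condition A:
Tagatose is absent, so UlmA is inactive.
Rhamnulose is present, so TorG is active.
Quinate is absent, so IrpX is inactive.
With repressor TorG bound, *elnP* is not transcribed.
So ElnP is not produced.
Sorbose is absent, so ElnE is inactive.
Required activator ElnP is absent, so *purS* is not transcribed.
→ *purS* is OFF in A.
Condition B:
Tagatose is present, so UlmA is active.
Rhamnulose is present, so TorG is active.
Quinate is absent, so IrpX is inactive.
With repressor TorG bound, *elnP* is not transcribed.
So ElnP is not produced.
Sorbose is present, so ElnE is active.
With repressor UlmA bound, *purS* is not transcribed.
→ *purS* is OFF in B.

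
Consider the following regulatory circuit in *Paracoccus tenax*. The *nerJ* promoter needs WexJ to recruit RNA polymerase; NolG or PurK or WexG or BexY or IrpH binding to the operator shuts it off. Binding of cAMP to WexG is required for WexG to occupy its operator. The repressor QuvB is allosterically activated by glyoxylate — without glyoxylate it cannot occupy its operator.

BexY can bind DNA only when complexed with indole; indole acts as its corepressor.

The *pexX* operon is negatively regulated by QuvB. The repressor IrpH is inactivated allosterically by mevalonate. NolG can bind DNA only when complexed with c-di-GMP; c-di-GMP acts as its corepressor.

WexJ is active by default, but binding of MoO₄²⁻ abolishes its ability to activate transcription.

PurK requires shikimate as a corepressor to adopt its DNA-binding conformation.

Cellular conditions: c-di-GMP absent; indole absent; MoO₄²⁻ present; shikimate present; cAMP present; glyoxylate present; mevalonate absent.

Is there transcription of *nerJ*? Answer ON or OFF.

OFF

c-di-GMP is absent, so NolG is inactive.
MoO₄²⁻ is present, so WexJ is inactive.
Shikimate is present, so PurK is active.
cAMP is present, so WexG is active.
Indole is absent, so BexY is inactive.
Mevalonate is absent, so IrpH is active.
With repressor PurK bound, *nerJ* is not transcribed.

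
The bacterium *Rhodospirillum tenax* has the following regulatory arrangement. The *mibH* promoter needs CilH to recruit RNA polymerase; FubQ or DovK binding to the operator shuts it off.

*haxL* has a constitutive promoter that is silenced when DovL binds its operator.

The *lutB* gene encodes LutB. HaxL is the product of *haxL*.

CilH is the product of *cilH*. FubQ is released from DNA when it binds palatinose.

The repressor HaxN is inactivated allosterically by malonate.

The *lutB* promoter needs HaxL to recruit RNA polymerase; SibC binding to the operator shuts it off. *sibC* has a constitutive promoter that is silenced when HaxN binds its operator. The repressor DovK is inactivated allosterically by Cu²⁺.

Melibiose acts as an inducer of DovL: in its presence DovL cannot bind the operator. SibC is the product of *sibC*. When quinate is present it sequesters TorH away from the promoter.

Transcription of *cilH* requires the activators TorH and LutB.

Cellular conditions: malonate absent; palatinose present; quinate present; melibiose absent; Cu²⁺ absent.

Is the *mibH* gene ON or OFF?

Quinate is present, so TorH is inactive.
Melibiose is absent, so DovL is active.
With repressor DovL bound, *haxL* is not transcribed.
So HaxL is not produced.
Malonate is absent, so HaxN is active.
With repressor HaxN bound, *sibC* is not transcribed.
So SibC is not produced.
Required activator HaxL is absent, so *lutB* is not transcribed.
So LutB is not produced.
Required activator TorH is absent, so *cilH* is not transcribed.
So CilH is not produced.
Palatinose is present, so FubQ is inactive.
Cu²⁺ is absent, so DovK is active.
With repressor DovK bound, *mibH* is not transcribed.

OFF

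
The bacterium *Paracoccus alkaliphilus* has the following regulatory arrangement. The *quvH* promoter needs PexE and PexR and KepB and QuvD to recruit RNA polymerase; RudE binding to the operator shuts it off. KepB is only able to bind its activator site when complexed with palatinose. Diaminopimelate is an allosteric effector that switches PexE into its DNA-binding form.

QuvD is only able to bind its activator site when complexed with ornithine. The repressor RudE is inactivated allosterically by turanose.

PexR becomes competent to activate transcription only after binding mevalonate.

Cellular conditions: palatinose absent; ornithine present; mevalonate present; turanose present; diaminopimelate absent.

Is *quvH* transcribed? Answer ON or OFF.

Diaminopimelate is absent, so PexE is inactive.
Turanose is present, so RudE is inactive.
Mevalonate is present, so PexR is active.
Palatinose is absent, so KepB is inactive.
Ornithine is present, so QuvD is active.
Required activator PexE is absent, so *quvH* is not transcribed.

OFF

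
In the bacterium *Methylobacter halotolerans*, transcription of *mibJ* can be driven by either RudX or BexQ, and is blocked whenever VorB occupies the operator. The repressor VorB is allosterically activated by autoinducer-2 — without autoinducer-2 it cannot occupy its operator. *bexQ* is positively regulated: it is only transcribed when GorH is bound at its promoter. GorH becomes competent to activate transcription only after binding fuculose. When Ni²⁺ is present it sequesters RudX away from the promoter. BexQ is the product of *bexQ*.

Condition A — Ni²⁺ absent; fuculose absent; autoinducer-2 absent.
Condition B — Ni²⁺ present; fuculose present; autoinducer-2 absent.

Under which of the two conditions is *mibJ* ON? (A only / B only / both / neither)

Condition A:
Ni²⁺ is absent, so RudX is active.
Fuculose is absent, so GorH is inactive.
Required activator GorH is absent, so *bexQ* is not transcribed.
So BexQ is not produced.
Autoinducer-2 is absent, so VorB is inactive.
Activator RudX is present, so *mibJ* is transcribed.
→ *mibJ* is ON in A.
Condition B:
Ni²⁺ is present, so RudX is inactive.
Fuculose is present, so GorH is active.
No repressor is bound and GorH is active, so *bexQ* is transcribed.
So BexQ is produced and active.
Autoinducer-2 is absent, so VorB is inactive.
Activator BexQ is present, so *mibJ* is transcribed.
→ *mibJ* is ON in B.

both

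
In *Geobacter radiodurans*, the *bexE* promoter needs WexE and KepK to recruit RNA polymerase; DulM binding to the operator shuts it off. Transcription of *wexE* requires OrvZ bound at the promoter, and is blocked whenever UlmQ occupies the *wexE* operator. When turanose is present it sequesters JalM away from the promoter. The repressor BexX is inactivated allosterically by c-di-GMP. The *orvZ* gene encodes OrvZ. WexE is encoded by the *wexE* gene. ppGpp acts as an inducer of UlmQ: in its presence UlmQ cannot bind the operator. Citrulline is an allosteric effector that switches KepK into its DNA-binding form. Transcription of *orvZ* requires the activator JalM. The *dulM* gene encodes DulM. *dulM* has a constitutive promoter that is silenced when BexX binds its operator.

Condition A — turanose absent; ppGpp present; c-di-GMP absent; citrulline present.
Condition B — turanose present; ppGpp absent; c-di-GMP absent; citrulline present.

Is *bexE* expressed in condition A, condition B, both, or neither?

Condition A:
Turanose is absent, so JalM is active.
No repressor is bound and JalM is active, so *orvZ* is transcribed.
So OrvZ is produced and active.
ppGpp is present, so UlmQ is inactive.
No repressor is bound and OrvZ is active, so *wexE* is transcribed.
So WexE is produced and active.
c-di-GMP is absent, so BexX is active.
With repressor BexX bound, *dulM* is not transcribed.
So DulM is not produced.
Citrulline is present, so KepK is active.
No repressor is bound and WexE and KepK are active, so *bexE* is transcribed.
→ *bexE* is ON in A.
Condition B:
Turanose is present, so JalM is inactive.
Required activator JalM is absent, so *orvZ* is not transcribed.
So OrvZ is not produced.
ppGpp is absent, so UlmQ is active.
With repressor UlmQ bound, *wexE* is not transcribed.
So WexE is not produced.
c-di-GMP is absent, so BexX is active.
With repressor BexX bound, *dulM* is not transcribed.
So DulM is not produced.
Citrulline is present, so KepK is active.
Required activator WexE is absent, so *bexE* is not transcribed.
→ *bexE* is OFF in B.

A only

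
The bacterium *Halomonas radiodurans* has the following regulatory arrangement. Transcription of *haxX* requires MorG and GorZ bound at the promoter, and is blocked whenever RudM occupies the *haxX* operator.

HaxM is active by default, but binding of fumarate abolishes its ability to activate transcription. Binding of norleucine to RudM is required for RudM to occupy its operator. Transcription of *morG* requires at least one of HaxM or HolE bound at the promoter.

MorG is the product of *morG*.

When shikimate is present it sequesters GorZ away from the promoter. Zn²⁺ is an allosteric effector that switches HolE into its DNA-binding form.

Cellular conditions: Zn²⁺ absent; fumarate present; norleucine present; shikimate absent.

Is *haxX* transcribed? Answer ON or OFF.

OFF

Fumarate is present, so HaxM is inactive.
Zn²⁺ is absent, so HolE is inactive.
No activator is available at the *morG* promoter, so *morG* is not transcribed.
So MorG is not produced.
Norleucine is present, so RudM is active.
Shikimate is absent, so GorZ is active.
With repressor RudM bound, *haxX* is not transcribed.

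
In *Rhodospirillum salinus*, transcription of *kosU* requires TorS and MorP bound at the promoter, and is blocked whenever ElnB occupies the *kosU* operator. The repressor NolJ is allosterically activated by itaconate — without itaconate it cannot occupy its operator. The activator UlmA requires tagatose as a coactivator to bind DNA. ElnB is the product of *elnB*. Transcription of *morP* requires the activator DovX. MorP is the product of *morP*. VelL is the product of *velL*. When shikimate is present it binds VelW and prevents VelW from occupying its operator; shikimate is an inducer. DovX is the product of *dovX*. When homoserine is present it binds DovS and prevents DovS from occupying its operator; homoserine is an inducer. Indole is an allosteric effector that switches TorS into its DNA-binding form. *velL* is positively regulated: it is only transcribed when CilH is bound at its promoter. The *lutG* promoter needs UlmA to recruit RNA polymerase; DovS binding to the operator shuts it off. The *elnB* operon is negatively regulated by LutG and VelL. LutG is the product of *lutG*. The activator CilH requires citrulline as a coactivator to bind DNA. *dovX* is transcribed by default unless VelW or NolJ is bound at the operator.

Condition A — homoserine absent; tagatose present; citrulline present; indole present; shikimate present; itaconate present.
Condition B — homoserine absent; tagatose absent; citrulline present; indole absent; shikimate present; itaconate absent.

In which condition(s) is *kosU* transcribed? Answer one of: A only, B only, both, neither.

neither

Condition A:
Homoserine is absent, so DovS is active.
Tagatose is present, so UlmA is active.
With repressor DovS bound, *lutG* is not transcribed.
So LutG is not produced.
Citrulline is present, so CilH is active.
No repressor is bound and CilH is active, so *velL* is transcribed.
So VelL is produced and active.
With repressor VelL bound, *elnB* is not transcribed.
So ElnB is not produced.
Indole is present, so TorS is active.
Shikimate is present, so VelW is inactive.
Itaconate is present, so NolJ is active.
With repressor NolJ bound, *dovX* is not transcribed.
So DovX is not produced.
Required activator DovX is absent, so *morP* is not transcribed.
So MorP is not produced.
Required activator MorP is absent, so *kosU* is not transcribed.
→ *kosU* is OFF in A.
Condition B:
Homoserine is absent, so DovS is active.
Tagatose is absent, so UlmA is inactive.
With repressor DovS bound, *lutG* is not transcribed.
So LutG is not produced.
Citrulline is present, so CilH is active.
No repressor is bound and CilH is active, so *velL* is transcribed.
So VelL is produced and active.
With repressor VelL bound, *elnB* is not transcribed.
So ElnB is not produced.
Indole is absent, so TorS is inactive.
Shikimate is present, so VelW is inactive.
Itaconate is absent, so NolJ is inactive.
With no repressor bound, *dovX* is transcribed.
So DovX is produced and active.
No repressor is bound and DovX is active, so *morP* is transcribed.
So MorP is produced and active.
Required activator TorS is absent, so *kosU* is not transcribed.
→ *kosU* is OFF in B.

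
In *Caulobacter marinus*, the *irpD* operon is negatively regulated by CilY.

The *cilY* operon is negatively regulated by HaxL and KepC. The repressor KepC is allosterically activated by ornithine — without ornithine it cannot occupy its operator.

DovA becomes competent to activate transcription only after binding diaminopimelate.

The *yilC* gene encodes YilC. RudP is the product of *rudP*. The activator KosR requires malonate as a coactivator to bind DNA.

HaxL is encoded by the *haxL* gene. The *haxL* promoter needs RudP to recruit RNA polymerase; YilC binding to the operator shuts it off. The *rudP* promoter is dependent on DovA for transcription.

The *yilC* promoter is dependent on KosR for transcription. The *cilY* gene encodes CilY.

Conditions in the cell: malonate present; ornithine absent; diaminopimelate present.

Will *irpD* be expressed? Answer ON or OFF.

OFF

Malonate is present, so KosR is active.
No repressor is bound and KosR is active, so *yilC* is transcribed.
So YilC is produced and active.
Diaminopimelate is present, so DovA is active.
No repressor is bound and DovA is active, so *rudP* is transcribed.
So RudP is produced and active.
With repressor YilC bound, *haxL* is not transcribed.
So HaxL is not produced.
Ornithine is absent, so KepC is inactive.
With no repressor bound, *cilY* is transcribed.
So CilY is produced and active.
With repressor CilY bound, *irpD* is not transcribed.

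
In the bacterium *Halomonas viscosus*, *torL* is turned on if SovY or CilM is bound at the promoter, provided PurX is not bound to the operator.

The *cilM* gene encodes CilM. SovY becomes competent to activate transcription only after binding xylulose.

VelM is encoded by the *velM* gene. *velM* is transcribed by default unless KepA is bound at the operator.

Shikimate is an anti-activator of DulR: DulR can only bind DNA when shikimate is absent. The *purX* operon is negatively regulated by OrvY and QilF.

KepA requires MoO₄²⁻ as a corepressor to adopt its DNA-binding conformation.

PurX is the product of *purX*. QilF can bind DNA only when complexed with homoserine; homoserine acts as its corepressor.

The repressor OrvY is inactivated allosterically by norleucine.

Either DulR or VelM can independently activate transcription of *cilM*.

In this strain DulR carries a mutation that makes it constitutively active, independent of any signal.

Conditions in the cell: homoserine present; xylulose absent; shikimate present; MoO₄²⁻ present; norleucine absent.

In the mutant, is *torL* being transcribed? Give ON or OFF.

ON

Xylulose is absent, so SovY is inactive.
Norleucine is absent, so OrvY is active.
Homoserine is present, so QilF is active.
With repressor OrvY bound, *purX* is not transcribed.
So PurX is not produced.
DulR is constitutively active in this strain.
MoO₄²⁻ is present, so KepA is active.
With repressor KepA bound, *velM* is not transcribed.
So VelM is not produced.
Activator DulR is present, so *cilM* is transcribed.
So CilM is produced and active.
Activator CilM is present, so *torL* is transcribed.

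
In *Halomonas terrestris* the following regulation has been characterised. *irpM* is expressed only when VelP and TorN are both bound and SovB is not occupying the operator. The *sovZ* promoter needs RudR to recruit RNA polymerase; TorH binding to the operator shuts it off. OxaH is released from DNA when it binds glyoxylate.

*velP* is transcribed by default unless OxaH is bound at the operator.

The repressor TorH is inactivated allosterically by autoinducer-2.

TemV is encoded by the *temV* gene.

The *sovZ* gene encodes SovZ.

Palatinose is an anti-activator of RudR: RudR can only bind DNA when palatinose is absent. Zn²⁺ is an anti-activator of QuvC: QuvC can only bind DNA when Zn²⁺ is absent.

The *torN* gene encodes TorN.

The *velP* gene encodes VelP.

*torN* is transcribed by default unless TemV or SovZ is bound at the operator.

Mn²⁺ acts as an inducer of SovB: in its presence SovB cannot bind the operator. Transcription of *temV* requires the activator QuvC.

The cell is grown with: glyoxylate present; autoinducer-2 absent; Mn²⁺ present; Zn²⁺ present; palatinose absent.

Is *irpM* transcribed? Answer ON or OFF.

ON

Mn²⁺ is present, so SovB is inactive.
Glyoxylate is present, so OxaH is inactive.
With no repressor bound, *velP* is transcribed.
So VelP is produced and active.
Zn²⁺ is present, so QuvC is inactive.
Required activator QuvC is absent, so *temV* is not transcribed.
So TemV is not produced.
Palatinose is absent, so RudR is active.
Autoinducer-2 is absent, so TorH is active.
With repressor TorH bound, *sovZ* is not transcribed.
So SovZ is not produced.
With no repressor bound, *torN* is transcribed.
So TorN is produced and active.
No repressor is bound and VelP and TorN are active, so *irpM* is transcribed.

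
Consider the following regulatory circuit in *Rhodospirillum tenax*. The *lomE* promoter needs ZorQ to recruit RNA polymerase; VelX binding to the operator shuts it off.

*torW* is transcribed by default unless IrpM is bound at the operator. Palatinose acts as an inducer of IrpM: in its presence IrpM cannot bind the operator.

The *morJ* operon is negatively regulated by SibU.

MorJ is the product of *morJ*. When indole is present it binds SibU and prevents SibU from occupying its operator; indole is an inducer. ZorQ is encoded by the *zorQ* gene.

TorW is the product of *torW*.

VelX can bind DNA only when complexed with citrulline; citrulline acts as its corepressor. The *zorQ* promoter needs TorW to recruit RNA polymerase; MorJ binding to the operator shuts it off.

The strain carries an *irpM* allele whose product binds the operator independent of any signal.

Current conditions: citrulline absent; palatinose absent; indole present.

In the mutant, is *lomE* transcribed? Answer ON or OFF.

OFF

Citrulline is absent, so VelX is inactive.
IrpM is constitutively active in this strain.
With repressor IrpM bound, *torW* is not transcribed.
So TorW is not produced.
Indole is present, so SibU is inactive.
With no repressor bound, *morJ* is transcribed.
So MorJ is produced and active.
With repressor MorJ bound, *zorQ* is not transcribed.
So ZorQ is not produced.
Required activator ZorQ is absent, so *lomE* is not transcribed.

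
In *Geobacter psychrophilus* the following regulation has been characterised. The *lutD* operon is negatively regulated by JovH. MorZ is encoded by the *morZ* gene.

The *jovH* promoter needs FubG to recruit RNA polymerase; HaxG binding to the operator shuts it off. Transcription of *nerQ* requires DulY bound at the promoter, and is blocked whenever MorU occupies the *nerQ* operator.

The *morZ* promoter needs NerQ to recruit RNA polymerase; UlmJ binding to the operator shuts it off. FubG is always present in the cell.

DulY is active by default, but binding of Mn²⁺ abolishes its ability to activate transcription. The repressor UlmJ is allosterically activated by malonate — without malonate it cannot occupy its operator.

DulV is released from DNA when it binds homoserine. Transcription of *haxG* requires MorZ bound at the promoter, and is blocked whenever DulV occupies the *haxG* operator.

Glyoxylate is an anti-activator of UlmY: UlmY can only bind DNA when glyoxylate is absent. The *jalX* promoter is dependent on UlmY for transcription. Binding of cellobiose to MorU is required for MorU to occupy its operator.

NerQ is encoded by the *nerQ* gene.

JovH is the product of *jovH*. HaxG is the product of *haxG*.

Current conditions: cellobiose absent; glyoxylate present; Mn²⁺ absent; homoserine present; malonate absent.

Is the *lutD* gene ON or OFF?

ON

Mn²⁺ is absent, so DulY is active.
Cellobiose is absent, so MorU is inactive.
No repressor is bound and DulY is active, so *nerQ* is transcribed.
So NerQ is produced and active.
Malonate is absent, so UlmJ is inactive.
No repressor is bound and NerQ is active, so *morZ* is transcribed.
So MorZ is produced and active.
Homoserine is present, so DulV is inactive.
No repressor is bound and MorZ is active, so *haxG* is transcribed.
So HaxG is produced and active.
FubG is produced constitutively and is active.
With repressor HaxG bound, *jovH* is not transcribed.
So JovH is not produced.
With no repressor bound, *lutD* is transcribed.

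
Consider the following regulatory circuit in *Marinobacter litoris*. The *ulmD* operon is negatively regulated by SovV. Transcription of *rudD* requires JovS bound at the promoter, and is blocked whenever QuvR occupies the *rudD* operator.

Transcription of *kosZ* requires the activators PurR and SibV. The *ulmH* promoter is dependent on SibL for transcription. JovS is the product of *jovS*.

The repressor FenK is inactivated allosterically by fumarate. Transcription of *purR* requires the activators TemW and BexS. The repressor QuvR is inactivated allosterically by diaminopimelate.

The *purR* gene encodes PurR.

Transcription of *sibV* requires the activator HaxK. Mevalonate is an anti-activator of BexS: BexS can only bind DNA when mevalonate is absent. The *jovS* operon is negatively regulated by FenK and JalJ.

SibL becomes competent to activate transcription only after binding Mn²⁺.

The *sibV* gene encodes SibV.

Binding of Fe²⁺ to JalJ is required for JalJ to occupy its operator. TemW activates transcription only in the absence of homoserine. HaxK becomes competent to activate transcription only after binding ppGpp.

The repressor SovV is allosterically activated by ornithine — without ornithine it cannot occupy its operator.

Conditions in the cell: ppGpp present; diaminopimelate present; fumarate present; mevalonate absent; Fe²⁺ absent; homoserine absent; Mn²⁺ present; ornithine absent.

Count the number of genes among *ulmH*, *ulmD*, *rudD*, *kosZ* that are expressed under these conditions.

Mn²⁺ is present, so SibL is active.
No repressor is bound and SibL is active, so *ulmH* is transcribed.
→ *ulmH* is ON.
Ornithine is absent, so SovV is inactive.
With no repressor bound, *ulmD* is transcribed.
→ *ulmD* is ON.
Fumarate is present, so FenK is inactive.
Fe²⁺ is absent, so JalJ is inactive.
With no repressor bound, *jovS* is transcribed.
So JovS is produced and active.
Diaminopimelate is present, so QuvR is inactive.
No repressor is bound and JovS is active, so *rudD* is transcribed.
→ *rudD* is ON.
Homoserine is absent, so TemW is active.
Mevalonate is absent, so BexS is active.
No repressor is bound and TemW and BexS are active, so *purR* is transcribed.
So PurR is produced and active.
ppGpp is present, so HaxK is active.
No repressor is bound and HaxK is active, so *sibV* is transcribed.
So SibV is produced and active.
No repressor is bound and PurR and SibV are active, so *kosZ* is transcribed.
→ *kosZ* is ON.
4 of the 4 genes are transcribed.

4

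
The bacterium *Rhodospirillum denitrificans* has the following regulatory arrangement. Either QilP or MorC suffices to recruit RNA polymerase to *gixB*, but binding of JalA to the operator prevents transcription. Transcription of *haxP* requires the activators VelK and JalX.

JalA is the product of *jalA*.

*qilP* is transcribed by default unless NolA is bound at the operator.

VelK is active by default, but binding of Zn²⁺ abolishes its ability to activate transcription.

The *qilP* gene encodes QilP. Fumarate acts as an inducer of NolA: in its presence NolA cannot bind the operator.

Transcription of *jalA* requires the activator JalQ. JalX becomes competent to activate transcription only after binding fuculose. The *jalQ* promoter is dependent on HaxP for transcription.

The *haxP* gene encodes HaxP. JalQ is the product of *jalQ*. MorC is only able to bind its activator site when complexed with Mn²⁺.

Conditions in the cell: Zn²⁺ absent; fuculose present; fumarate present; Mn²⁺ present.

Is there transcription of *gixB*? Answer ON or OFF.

OFF

Fumarate is present, so NolA is inactive.
With no repressor bound, *qilP* is transcribed.
So QilP is produced and active.
Zn²⁺ is absent, so VelK is active.
Fuculose is present, so JalX is active.
No repressor is bound and VelK and JalX are active, so *haxP* is transcribed.
So HaxP is produced and active.
No repressor is bound and HaxP is active, so *jalQ* is transcribed.
So JalQ is produced and active.
No repressor is bound and JalQ is active, so *jalA* is transcribed.
So JalA is produced and active.
Mn²⁺ is present, so MorC is active.
With repressor JalA bound, *gixB* is not transcribed.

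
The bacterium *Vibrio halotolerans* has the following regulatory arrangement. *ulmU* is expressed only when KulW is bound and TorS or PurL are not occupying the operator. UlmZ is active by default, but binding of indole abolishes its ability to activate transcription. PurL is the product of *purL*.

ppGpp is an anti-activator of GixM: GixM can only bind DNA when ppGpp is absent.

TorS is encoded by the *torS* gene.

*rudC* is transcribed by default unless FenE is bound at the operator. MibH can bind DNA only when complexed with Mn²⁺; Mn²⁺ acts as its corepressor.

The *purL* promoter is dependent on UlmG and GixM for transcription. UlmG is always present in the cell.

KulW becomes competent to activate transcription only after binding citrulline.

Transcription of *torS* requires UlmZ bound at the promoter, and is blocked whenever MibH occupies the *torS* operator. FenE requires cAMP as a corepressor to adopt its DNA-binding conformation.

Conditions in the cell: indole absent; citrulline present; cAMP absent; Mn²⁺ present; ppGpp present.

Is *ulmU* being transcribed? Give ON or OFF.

ON

Indole is absent, so UlmZ is active.
Mn²⁺ is present, so MibH is active.
With repressor MibH bound, *torS* is not transcribed.
So TorS is not produced.
Citrulline is present, so KulW is active.
UlmG is produced constitutively and is active.
ppGpp is present, so GixM is inactive.
Required activator GixM is absent, so *purL* is not transcribed.
So PurL is not produced.
No repressor is bound and KulW is active, so *ulmU* is transcribed.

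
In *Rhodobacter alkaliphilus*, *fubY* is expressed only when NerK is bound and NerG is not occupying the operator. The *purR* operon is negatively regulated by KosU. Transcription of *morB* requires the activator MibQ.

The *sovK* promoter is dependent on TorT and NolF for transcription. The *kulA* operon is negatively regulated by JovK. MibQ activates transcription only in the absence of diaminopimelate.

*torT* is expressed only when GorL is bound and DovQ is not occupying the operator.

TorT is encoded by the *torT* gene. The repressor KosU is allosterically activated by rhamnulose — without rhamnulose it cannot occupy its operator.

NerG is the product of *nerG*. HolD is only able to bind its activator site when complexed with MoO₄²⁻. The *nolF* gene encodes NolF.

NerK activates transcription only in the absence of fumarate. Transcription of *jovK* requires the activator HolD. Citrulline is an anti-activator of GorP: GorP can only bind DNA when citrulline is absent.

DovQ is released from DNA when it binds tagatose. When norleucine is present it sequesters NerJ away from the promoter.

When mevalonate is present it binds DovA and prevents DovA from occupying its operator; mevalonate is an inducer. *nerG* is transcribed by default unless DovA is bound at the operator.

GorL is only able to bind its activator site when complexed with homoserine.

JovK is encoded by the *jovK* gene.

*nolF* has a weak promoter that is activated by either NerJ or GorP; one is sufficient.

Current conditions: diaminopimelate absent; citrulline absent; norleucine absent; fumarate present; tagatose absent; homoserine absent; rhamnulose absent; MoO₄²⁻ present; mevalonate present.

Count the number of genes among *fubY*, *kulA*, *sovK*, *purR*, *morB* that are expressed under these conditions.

Fumarate is present, so NerK is inactive.
Mevalonate is present, so DovA is inactive.
With no repressor bound, *nerG* is transcribed.
So NerG is produced and active.
With repressor NerG bound, *fubY* is not transcribed.
→ *fubY* is OFF.
MoO₄²⁻ is present, so HolD is active.
No repressor is bound and HolD is active, so *jovK* is transcribed.
So JovK is produced and active.
With repressor JovK bound, *kulA* is not transcribed.
→ *kulA* is OFF.
Tagatose is absent, so DovQ is active.
Homoserine is absent, so GorL is inactive.
With repressor DovQ bound, *torT* is not transcribed.
So TorT is not produced.
Norleucine is absent, so NerJ is active.
Citrulline is absent, so GorP is active.
Activator NerJ is present, so *nolF* is transcribed.
So NolF is produced and active.
Required activator TorT is absent, so *sovK* is not transcribed.
→ *sovK* is OFF.
Rhamnulose is absent, so KosU is inactive.
With no repressor bound, *purR* is transcribed.
→ *purR* is ON.
Diaminopimelate is absent, so MibQ is active.
No repressor is bound and MibQ is active, so *morB* is transcribed.
→ *morB* is ON.
2 of the 5 genes are transcribed.

2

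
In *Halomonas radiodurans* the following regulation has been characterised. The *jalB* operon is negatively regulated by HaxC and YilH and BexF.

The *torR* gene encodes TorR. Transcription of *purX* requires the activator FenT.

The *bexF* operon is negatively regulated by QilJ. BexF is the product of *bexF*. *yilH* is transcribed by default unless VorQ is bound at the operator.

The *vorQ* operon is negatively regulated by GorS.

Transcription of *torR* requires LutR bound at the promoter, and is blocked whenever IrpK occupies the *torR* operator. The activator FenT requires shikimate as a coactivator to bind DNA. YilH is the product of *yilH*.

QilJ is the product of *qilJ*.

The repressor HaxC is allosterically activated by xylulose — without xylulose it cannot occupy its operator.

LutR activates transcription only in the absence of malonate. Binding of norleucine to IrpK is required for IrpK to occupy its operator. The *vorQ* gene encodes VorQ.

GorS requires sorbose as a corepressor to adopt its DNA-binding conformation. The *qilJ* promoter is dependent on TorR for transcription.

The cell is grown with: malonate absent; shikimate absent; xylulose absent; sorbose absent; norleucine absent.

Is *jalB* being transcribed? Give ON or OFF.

Xylulose is absent, so HaxC is inactive.
Sorbose is absent, so GorS is inactive.
With no repressor bound, *vorQ* is transcribed.
So VorQ is produced and active.
With repressor VorQ bound, *yilH* is not transcribed.
So YilH is not produced.
Malonate is absent, so LutR is active.
Norleucine is absent, so IrpK is inactive.
No repressor is bound and LutR is active, so *torR* is transcribed.
So TorR is produced and active.
No repressor is bound and TorR is active, so *qilJ* is transcribed.
So QilJ is produced and active.
With repressor QilJ bound, *bexF* is not transcribed.
So BexF is not produced.
With no repressor bound, *jalB* is transcribed.

ON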